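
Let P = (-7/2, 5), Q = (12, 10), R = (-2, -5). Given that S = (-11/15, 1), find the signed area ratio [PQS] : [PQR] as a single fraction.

[PQR] = ½·((-7/2)·(10−(-5)) + 12·(-5−5) + (-2)·(5−10)) = ½·(-105/2 − 120 + 10) = -325/4.
[PQS] = ½·((-7/2)·(10−1) + 12·(1−5) + (-11/15)·(5−10)) = ½·(-63/2 − 48 + 11/3) = -455/12, so the ratio is (-455/12)/(-325/4) = 7/15.

7/15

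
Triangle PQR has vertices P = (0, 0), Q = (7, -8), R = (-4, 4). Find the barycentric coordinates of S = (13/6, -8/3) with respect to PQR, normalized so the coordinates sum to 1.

(1/6, 1/2, 1/3)

Signed area of the reference triangle: [PQR] = ½·(0·(-8−4) + 7·(4−0) + (-4)·(0−(-8))) = ½·(0 + 28 − 32) = -2.
[SQR] = ½·((13/6)·(-8−4) + 7·(4−(-8/3)) + (-4)·(-8/3−(-8))) = ½·(-26 + 140/3 − 64/3) = -1/3, so the P-coordinate is (-1/3)/(-2) = 1/6.
[PSR] = ½·(0·(-8/3−4) + (13/6)·(4−0) + (-4)·(0−(-8/3))) = ½·(0 + 26/3 − 32/3) = -1, so the Q-coordinate is 1/2.
[PQS] = ½·(0·(-8−(-8/3)) + 7·(-8/3−0) + (13/6)·(0−(-8))) = ½·(0 − 56/3 + 52/3) = -2/3, so the R-coordinate is 1/3.
Check: 1/6 + 1/2 + 1/3 = 1.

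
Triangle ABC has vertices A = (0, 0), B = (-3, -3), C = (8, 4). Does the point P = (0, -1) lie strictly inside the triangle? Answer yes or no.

yes

Barycentric coordinates of P: (1/12, 2/3, 1/4).
The three coordinates are positive, positive, positive; a point is interior exactly when all three are positive.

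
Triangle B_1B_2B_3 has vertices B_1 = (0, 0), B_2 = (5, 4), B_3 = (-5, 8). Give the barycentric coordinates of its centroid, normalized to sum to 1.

(1/3, 1/3, 1/3)

The centroid is the average of the vertices, so each weight is 1/3.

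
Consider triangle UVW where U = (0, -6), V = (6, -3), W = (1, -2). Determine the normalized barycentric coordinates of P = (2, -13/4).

Signed area of the reference triangle: [UVW] = ½·(0·(-3−(-2)) + 6·(-2−(-6)) + 1·(-6−(-3))) = ½·(0 + 24 − 3) = 21/2.
[PVW] = ½·(2·(-3−(-2)) + 6·(-2−(-13/4)) + 1·(-13/4−(-3))) = ½·(-2 + 15/2 − 1/4) = 21/8, so the U-coordinate is (21/8)/(21/2) = 1/4.
[UPW] = ½·(0·(-13/4−(-2)) + 2·(-2−(-6)) + 1·(-6−(-13/4))) = ½·(0 + 8 − 11/4) = 21/8, so the V-coordinate is 1/4.
[UVP] = ½·(0·(-3−(-13/4)) + 6·(-13/4−(-6)) + 2·(-6−(-3))) = ½·(0 + 33/2 − 6) = 21/4, so the W-coordinate is 1/2.

(1/4, 1/4, 1/2)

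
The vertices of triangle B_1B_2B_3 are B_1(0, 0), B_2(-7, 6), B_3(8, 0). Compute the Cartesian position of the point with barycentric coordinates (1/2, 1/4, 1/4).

(1/4, 3/2)

M = (1/2)·B_1 + (1/4)·B_2 + (1/4)·B_3.
x-coordinate: (1/2)·0 + (1/4)·(-7) + (1/4)·8 = 1/4.
y-coordinate: (1/2)·0 + (1/4)·6 + (1/4)·0 = 3/2.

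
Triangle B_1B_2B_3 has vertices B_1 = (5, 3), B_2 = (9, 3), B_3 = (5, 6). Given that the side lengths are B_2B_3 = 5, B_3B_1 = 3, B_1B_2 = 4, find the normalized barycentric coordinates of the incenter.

(5/12, 1/4, 1/3)

The incenter has barycentric coordinates proportional to the opposite side lengths: (5 : 3 : 4).
Normalizing by 5+3+4 = 12 gives (5/12, 1/4, 1/3).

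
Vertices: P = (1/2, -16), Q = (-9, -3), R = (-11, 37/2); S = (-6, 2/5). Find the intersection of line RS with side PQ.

Barycentric coordinates of S with respect to PQR: (2/5, 1/5, 2/5).
On side PQ the R-coordinate is zero; dropping S's R-weight 2/5 and renormalizing the remaining 2/5 : 1/5 gives weights 2/3, 1/3 on P, Q.
T = (2/3)·(1/2, -16) + (1/3)·(-9, -3) = (-8/3, -35/3).

(-8/3, -35/3)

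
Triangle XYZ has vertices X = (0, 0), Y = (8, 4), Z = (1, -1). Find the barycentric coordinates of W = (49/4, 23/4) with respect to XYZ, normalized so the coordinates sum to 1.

(-3/4, 3/2, 1/4)

Signed area of the reference triangle: [XYZ] = ½·(0·(4−(-1)) + 8·(-1−0) + 1·(0−4)) = ½·(0 − 8 − 4) = -6.
[WYZ] = ½·((49/4)·(4−(-1)) + 8·(-1−(23/4)) + 1·(23/4−4)) = ½·(245/4 − 54 + 7/4) = 9/2, so the X-coordinate is (9/2)/(-6) = -3/4.
[XWZ] = ½·(0·(23/4−(-1)) + (49/4)·(-1−0) + 1·(0−(23/4))) = ½·(0 − 49/4 − 23/4) = -9, so the Y-coordinate is 3/2.
[XYW] = ½·(0·(4−(23/4)) + 8·(23/4−0) + (49/4)·(0−4)) = ½·(0 + 46 − 49) = -3/2, so the Z-coordinate is 1/4.
Check: -3/4 + 3/2 + 1/4 = 1.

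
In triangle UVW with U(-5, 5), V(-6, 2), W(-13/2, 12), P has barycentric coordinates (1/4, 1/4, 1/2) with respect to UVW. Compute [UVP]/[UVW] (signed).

1/2

The signed ratio [UVP]/[UVW] equals the barycentric coordinate of P at vertex W, which is 1/2.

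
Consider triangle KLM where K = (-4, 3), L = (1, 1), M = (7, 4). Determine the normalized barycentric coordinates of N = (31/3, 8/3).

(-2/3, 2/3, 1)

Signed area of the reference triangle: [KLM] = ½·((-4)·(1−4) + 1·(4−3) + 7·(3−1)) = ½·(12 + 1 + 14) = 27/2.
[NLM] = ½·((31/3)·(1−4) + 1·(4−(8/3)) + 7·(8/3−1)) = ½·(-31 + 4/3 + 35/3) = -9, so the K-coordinate is (-9)/(27/2) = -2/3.
[KNM] = ½·((-4)·(8/3−4) + (31/3)·(4−3) + 7·(3−(8/3))) = ½·(16/3 + 31/3 + 7/3) = 9, so the L-coordinate is 2/3.
[KLN] = ½·((-4)·(1−(8/3)) + 1·(8/3−3) + (31/3)·(3−1)) = ½·(20/3 − 1/3 + 62/3) = 27/2, so the M-coordinate is 1.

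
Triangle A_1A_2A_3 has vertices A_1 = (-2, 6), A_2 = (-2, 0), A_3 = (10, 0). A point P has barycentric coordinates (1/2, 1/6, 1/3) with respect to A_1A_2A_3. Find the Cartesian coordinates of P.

(2, 3)

P = (1/2)·A_1 + (1/6)·A_2 + (1/3)·A_3.
x-coordinate: (1/2)·(-2) + (1/6)·(-2) + (1/3)·10 = 2.
y-coordinate: (1/2)·6 + (1/6)·0 + (1/3)·0 = 3.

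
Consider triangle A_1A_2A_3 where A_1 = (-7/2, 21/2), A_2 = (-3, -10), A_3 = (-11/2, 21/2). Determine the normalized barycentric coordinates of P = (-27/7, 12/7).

Signed area of the reference triangle: [A_1A_2A_3] = ½·((-7/2)·(-10−(21/2)) + (-3)·(21/2−(21/2)) + (-11/2)·(21/2−(-10))) = ½·(287/4 + 0 − 451/4) = -41/2.
[PA_2A_3] = ½·((-27/7)·(-10−(21/2)) + (-3)·(21/2−(12/7)) + (-11/2)·(12/7−(-10))) = ½·(1107/14 − 369/14 − 451/7) = -41/7, so the A_1-coordinate is (-41/7)/(-41/2) = 2/7.
[A_1PA_3] = ½·((-7/2)·(12/7−(21/2)) + (-27/7)·(21/2−(21/2)) + (-11/2)·(21/2−(12/7))) = ½·(123/4 + 0 − 1353/28) = -123/14, so the A_2-coordinate is 3/7.
[A_1A_2P] = ½·((-7/2)·(-10−(12/7)) + (-3)·(12/7−(21/2)) + (-27/7)·(21/2−(-10))) = ½·(41 + 369/14 − 1107/14) = -41/7, so the A_3-coordinate is 2/7.
Check: 2/7 + 3/7 + 2/7 = 1.

(2/7, 3/7, 2/7)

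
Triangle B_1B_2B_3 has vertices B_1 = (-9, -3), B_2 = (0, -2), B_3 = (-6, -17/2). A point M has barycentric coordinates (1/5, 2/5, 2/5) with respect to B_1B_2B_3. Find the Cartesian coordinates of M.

M = (1/5)·B_1 + (2/5)·B_2 + (2/5)·B_3.
x-coordinate: (1/5)·(-9) + (2/5)·0 + (2/5)·(-6) = -21/5.
y-coordinate: (1/5)·(-3) + (2/5)·(-2) + (2/5)·(-17/2) = -24/5.

(-21/5, -24/5)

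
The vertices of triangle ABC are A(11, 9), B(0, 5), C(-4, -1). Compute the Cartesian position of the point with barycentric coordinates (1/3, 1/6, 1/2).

(5/3, 10/3)

P = (1/3)·A + (1/6)·B + (1/2)·C.
x-coordinate: (1/3)·11 + (1/6)·0 + (1/2)·(-4) = 5/3.
y-coordinate: (1/3)·9 + (1/6)·5 + (1/2)·(-1) = 10/3.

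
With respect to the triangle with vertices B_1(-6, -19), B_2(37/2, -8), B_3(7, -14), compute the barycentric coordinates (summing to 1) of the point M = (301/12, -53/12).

Signed area of the reference triangle: [B_1B_2B_3] = ½·((-6)·(-8−(-14)) + (37/2)·(-14−(-19)) + 7·(-19−(-8))) = ½·(-36 + 185/2 − 77) = -41/4.
[MB_2B_3] = ½·((301/12)·(-8−(-14)) + (37/2)·(-14−(-53/12)) + 7·(-53/12−(-8))) = ½·(301/2 − 4255/24 + 301/12) = -41/48, so the B_1-coordinate is (-41/48)/(-41/4) = 1/12.
[B_1MB_3] = ½·((-6)·(-53/12−(-14)) + (301/12)·(-14−(-19)) + 7·(-19−(-53/12))) = ½·(-115/2 + 1505/12 − 1225/12) = -205/12, so the B_2-coordinate is 5/3.
[B_1B_2M] = ½·((-6)·(-8−(-53/12)) + (37/2)·(-53/12−(-19)) + (301/12)·(-19−(-8))) = ½·(43/2 + 6475/24 − 3311/12) = 123/16, so the B_3-coordinate is -3/4.
Check: 1/12 + 5/3 − 3/4 = 1.

(1/12, 5/3, -3/4)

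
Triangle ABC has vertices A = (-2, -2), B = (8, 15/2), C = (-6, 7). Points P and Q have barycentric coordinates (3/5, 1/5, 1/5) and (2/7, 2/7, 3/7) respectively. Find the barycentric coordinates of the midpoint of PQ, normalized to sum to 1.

(31/70, 17/70, 11/35)

Since both coordinate triples sum to 1, the midpoint's barycentrics are the componentwise average.
(3/5+2/7)/2 = 31/70; similarly 17/70 and 11/35.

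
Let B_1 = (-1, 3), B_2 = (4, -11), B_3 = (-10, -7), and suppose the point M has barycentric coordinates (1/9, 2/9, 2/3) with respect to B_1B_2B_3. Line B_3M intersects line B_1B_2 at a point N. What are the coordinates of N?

(7/3, -19/3)

Line B_3M meets B_1B_2 where the B_3-coordinate vanishes; zeroing M's B_3-weight and renormalizing leaves B_1, B_2-weights 1/9 : 2/9 → (1/3, 2/3).
So N = (1/3)·B_1 + (2/3)·B_2 = (7/3, -19/3).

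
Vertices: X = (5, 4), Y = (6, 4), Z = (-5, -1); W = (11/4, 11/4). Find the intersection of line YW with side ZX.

(5/3, 7/3)

Barycentric coordinates of W with respect to XYZ: (1/2, 1/4, 1/4).
On side ZX the Y-coordinate is zero; dropping W's Y-weight 1/4 and renormalizing the remaining 1/4 : 1/2 gives weights 1/3, 2/3 on Z, X.
V = (1/3)·(-5, -1) + (2/3)·(5, 4) = (5/3, 7/3).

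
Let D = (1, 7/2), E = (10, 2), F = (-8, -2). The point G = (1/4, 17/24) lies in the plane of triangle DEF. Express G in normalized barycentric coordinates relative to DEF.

Signed area of the reference triangle: [DEF] = ½·(1·(2−(-2)) + 10·(-2−(7/2)) + (-8)·(7/2−2)) = ½·(4 − 55 − 12) = -63/2.
[GEF] = ½·((1/4)·(2−(-2)) + 10·(-2−(17/24)) + (-8)·(17/24−2)) = ½·(1 − 325/12 + 31/3) = -63/8, so the D-coordinate is (-63/8)/(-63/2) = 1/4.
[DGF] = ½·(1·(17/24−(-2)) + (1/4)·(-2−(7/2)) + (-8)·(7/2−(17/24))) = ½·(65/24 − 11/8 − 67/3) = -21/2, so the E-coordinate is 1/3.
[DEG] = ½·(1·(2−(17/24)) + 10·(17/24−(7/2)) + (1/4)·(7/2−2)) = ½·(31/24 − 335/12 + 3/8) = -105/8, so the F-coordinate is 5/12.
Check: 1/4 + 1/3 + 5/12 = 1.

(1/4, 1/3, 5/12)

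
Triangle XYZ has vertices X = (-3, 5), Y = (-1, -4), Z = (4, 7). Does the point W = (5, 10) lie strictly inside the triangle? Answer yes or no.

no

Barycentric coordinates of W: (4/67, -19/67, 82/67).
The three coordinates are positive, negative, positive; a point is interior exactly when all three are positive.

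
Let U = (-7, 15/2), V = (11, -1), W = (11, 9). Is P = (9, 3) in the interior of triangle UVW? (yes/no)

yes

Barycentric coordinates of P: (1/9, 7/12, 11/36).
The three coordinates are positive, positive, positive; a point is interior exactly when all three are positive.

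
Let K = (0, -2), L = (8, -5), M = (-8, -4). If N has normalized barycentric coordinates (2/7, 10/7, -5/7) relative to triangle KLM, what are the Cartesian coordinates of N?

(120/7, -34/7)

N = (2/7)·K + (10/7)·L + (-5/7)·M.
x-coordinate: (2/7)·0 + (10/7)·8 + (-5/7)·(-8) = 120/7.
y-coordinate: (2/7)·(-2) + (10/7)·(-5) + (-5/7)·(-4) = -34/7.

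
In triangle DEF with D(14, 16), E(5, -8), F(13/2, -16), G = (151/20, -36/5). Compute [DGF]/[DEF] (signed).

3/10

[DEF] = ½·(14·(-8−(-16)) + 5·(-16−16) + (13/2)·(16−(-8))) = ½·(112 − 160 + 156) = 54.
[DGF] = ½·(14·(-36/5−(-16)) + (151/20)·(-16−16) + (13/2)·(16−(-36/5))) = ½·(616/5 − 1208/5 + 754/5) = 81/5, so the ratio is (81/5)/54 = 3/10.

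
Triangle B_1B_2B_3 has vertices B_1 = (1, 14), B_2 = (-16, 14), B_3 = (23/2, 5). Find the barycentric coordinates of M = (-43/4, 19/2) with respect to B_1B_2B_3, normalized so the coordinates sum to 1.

Signed area of the reference triangle: [B_1B_2B_3] = ½·(1·(14−5) + (-16)·(5−14) + (23/2)·(14−14)) = ½·(9 + 144 + 0) = 153/2.
[MB_2B_3] = ½·((-43/4)·(14−5) + (-16)·(5−(19/2)) + (23/2)·(19/2−14)) = ½·(-387/4 + 72 − 207/4) = -153/4, so the B_1-coordinate is (-153/4)/(153/2) = -1/2.
[B_1MB_3] = ½·(1·(19/2−5) + (-43/4)·(5−14) + (23/2)·(14−(19/2))) = ½·(9/2 + 387/4 + 207/4) = 153/2, so the B_2-coordinate is 1.
[B_1B_2M] = ½·(1·(14−(19/2)) + (-16)·(19/2−14) + (-43/4)·(14−14)) = ½·(9/2 + 72 + 0) = 153/4, so the B_3-coordinate is 1/2.

(-1/2, 1, 1/2)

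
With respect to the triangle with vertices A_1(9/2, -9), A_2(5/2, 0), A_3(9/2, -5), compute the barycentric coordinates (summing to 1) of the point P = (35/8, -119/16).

Signed area of the reference triangle: [A_1A_2A_3] = ½·((9/2)·(0−(-5)) + (5/2)·(-5−(-9)) + (9/2)·(-9−0)) = ½·(45/2 + 10 − 81/2) = -4.
[PA_2A_3] = ½·((35/8)·(0−(-5)) + (5/2)·(-5−(-119/16)) + (9/2)·(-119/16−0)) = ½·(175/8 + 195/32 − 1071/32) = -11/4, so the A_1-coordinate is (-11/4)/(-4) = 11/16.
[A_1PA_3] = ½·((9/2)·(-119/16−(-5)) + (35/8)·(-5−(-9)) + (9/2)·(-9−(-119/16))) = ½·(-351/32 + 35/2 − 225/32) = -1/4, so the A_2-coordinate is 1/16.
[A_1A_2P] = ½·((9/2)·(0−(-119/16)) + (5/2)·(-119/16−(-9)) + (35/8)·(-9−0)) = ½·(1071/32 + 125/32 − 315/8) = -1, so the A_3-coordinate is 1/4.
Check: 11/16 + 1/16 + 1/4 = 1.

(11/16, 1/16, 1/4)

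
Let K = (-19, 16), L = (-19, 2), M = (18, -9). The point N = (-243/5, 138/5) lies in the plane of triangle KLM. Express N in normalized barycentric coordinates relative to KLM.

(6/5, 3/5, -4/5)

Signed area of the reference triangle: [KLM] = ½·((-19)·(2−(-9)) + (-19)·(-9−16) + 18·(16−2)) = ½·(-209 + 475 + 252) = 259.
[NLM] = ½·((-243/5)·(2−(-9)) + (-19)·(-9−(138/5)) + 18·(138/5−2)) = ½·(-2673/5 + 3477/5 + 2304/5) = 1554/5, so the K-coordinate is (1554/5)/259 = 6/5.
[KNM] = ½·((-19)·(138/5−(-9)) + (-243/5)·(-9−16) + 18·(16−(138/5))) = ½·(-3477/5 + 1215 − 1044/5) = 777/5, so the L-coordinate is 3/5.
[KLN] = ½·((-19)·(2−(138/5)) + (-19)·(138/5−16) + (-243/5)·(16−2)) = ½·(2432/5 − 1102/5 − 3402/5) = -1036/5, so the M-coordinate is -4/5.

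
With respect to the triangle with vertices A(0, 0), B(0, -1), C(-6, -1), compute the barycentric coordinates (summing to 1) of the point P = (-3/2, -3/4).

Signed area of the reference triangle: [ABC] = ½·(0·(-1−(-1)) + 0·(-1−0) + (-6)·(0−(-1))) = ½·(0 + 0 − 6) = -3.
[PBC] = ½·((-3/2)·(-1−(-1)) + 0·(-1−(-3/4)) + (-6)·(-3/4−(-1))) = ½·(0 + 0 − 3/2) = -3/4, so the A-coordinate is (-3/4)/(-3) = 1/4.
[APC] = ½·(0·(-3/4−(-1)) + (-3/2)·(-1−0) + (-6)·(0−(-3/4))) = ½·(0 + 3/2 − 9/2) = -3/2, so the B-coordinate is 1/2.
[ABP] = ½·(0·(-1−(-3/4)) + 0·(-3/4−0) + (-3/2)·(0−(-1))) = ½·(0 + 0 − 3/2) = -3/4, so the C-coordinate is 1/4.
Check: 1/4 + 1/2 + 1/4 = 1.

(1/4, 1/2, 1/4)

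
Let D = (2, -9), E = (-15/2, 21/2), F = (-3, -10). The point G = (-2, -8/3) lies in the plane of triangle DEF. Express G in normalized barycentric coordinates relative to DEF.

(1/2, 1/3, 1/6)

Signed area of the reference triangle: [DEF] = ½·(2·(21/2−(-10)) + (-15/2)·(-10−(-9)) + (-3)·(-9−(21/2))) = ½·(41 + 15/2 + 117/2) = 107/2.
[GEF] = ½·((-2)·(21/2−(-10)) + (-15/2)·(-10−(-8/3)) + (-3)·(-8/3−(21/2))) = ½·(-41 + 55 + 79/2) = 107/4, so the D-coordinate is (107/4)/(107/2) = 1/2.
[DGF] = ½·(2·(-8/3−(-10)) + (-2)·(-10−(-9)) + (-3)·(-9−(-8/3))) = ½·(44/3 + 2 + 19) = 107/6, so the E-coordinate is 1/3.
[DEG] = ½·(2·(21/2−(-8/3)) + (-15/2)·(-8/3−(-9)) + (-2)·(-9−(21/2))) = ½·(79/3 − 95/2 + 39) = 107/12, so the F-coordinate is 1/6.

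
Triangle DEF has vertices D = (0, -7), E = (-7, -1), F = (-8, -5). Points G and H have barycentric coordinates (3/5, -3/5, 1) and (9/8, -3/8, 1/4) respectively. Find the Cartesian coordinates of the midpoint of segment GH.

(-127/80, -347/40)

Barycentric coordinates of the midpoint are the average: (69/80, -39/80, 5/8).
Converting: (69/80)·D + (-39/80)·E + (5/8)·F = (-127/80, -347/40).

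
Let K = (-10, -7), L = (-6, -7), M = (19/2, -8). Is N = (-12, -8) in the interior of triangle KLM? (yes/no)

Barycentric coordinates of N: (43/8, -43/8, 1).
The three coordinates are positive, negative, positive; a point is interior exactly when all three are positive.

no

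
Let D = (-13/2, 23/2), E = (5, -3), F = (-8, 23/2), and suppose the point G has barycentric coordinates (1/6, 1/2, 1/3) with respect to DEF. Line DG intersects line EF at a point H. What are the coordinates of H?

(-1/5, 14/5)

Line DG meets EF where the D-coordinate vanishes; zeroing G's D-weight and renormalizing leaves E, F-weights 1/2 : 1/3 → (3/5, 2/5).
So H = (3/5)·E + (2/5)·F = (-1/5, 14/5).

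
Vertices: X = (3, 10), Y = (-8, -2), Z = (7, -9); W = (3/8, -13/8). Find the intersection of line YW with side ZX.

Barycentric coordinates of W with respect to XYZ: (1/4, 3/8, 3/8).
On side ZX the Y-coordinate is zero; dropping W's Y-weight 3/8 and renormalizing the remaining 3/8 : 1/4 gives weights 3/5, 2/5 on Z, X.
V = (3/5)·(7, -9) + (2/5)·(3, 10) = (27/5, -7/5).

(27/5, -7/5)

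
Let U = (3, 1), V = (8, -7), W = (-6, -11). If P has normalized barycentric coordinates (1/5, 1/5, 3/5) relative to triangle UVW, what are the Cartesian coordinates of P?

P = (1/5)·U + (1/5)·V + (3/5)·W.
x-coordinate: (1/5)·3 + (1/5)·8 + (3/5)·(-6) = -7/5.
y-coordinate: (1/5)·1 + (1/5)·(-7) + (3/5)·(-11) = -39/5.

(-7/5, -39/5)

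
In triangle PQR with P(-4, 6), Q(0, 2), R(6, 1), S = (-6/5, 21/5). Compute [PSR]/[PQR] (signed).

1/5

[PQR] = ½·((-4)·(2−1) + 0·(1−6) + 6·(6−2)) = ½·(-4 + 0 + 24) = 10.
[PSR] = ½·((-4)·(21/5−1) + (-6/5)·(1−6) + 6·(6−(21/5))) = ½·(-64/5 + 6 + 54/5) = 2, so the ratio is 2/10 = 1/5.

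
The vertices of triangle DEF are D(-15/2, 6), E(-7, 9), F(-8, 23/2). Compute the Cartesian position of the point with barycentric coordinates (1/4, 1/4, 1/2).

G = (1/4)·D + (1/4)·E + (1/2)·F.
x-coordinate: (1/4)·(-15/2) + (1/4)·(-7) + (1/2)·(-8) = -61/8.
y-coordinate: (1/4)·6 + (1/4)·9 + (1/2)·(23/2) = 19/2.

(-61/8, 19/2)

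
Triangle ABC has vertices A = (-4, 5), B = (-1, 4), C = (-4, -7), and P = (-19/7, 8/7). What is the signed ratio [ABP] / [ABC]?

[ABC] = ½·((-4)·(4−(-7)) + (-1)·(-7−5) + (-4)·(5−4)) = ½·(-44 + 12 − 4) = -18.
[ABP] = ½·((-4)·(4−(8/7)) + (-1)·(8/7−5) + (-19/7)·(5−4)) = ½·(-80/7 + 27/7 − 19/7) = -36/7, so the ratio is (-36/7)/(-18) = 2/7.

2/7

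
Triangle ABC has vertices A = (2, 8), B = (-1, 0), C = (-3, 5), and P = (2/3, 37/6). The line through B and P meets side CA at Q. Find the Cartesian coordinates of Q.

Barycentric coordinates of P with respect to ABC: (2/3, 1/6, 1/6).
On side CA the B-coordinate is zero; dropping P's B-weight 1/6 and renormalizing the remaining 1/6 : 2/3 gives weights 1/5, 4/5 on C, A.
Q = (1/5)·(-3, 5) + (4/5)·(2, 8) = (1, 37/5).

(1, 37/5)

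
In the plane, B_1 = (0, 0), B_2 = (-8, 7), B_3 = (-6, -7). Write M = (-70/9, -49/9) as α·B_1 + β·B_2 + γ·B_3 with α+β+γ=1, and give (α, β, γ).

Signed area of the reference triangle: [B_1B_2B_3] = ½·(0·(7−(-7)) + (-8)·(-7−0) + (-6)·(0−7)) = ½·(0 + 56 + 42) = 49.
[MB_2B_3] = ½·((-70/9)·(7−(-7)) + (-8)·(-7−(-49/9)) + (-6)·(-49/9−7)) = ½·(-980/9 + 112/9 + 224/3) = -98/9, so the B_1-coordinate is (-98/9)/49 = -2/9.
[B_1MB_3] = ½·(0·(-49/9−(-7)) + (-70/9)·(-7−0) + (-6)·(0−(-49/9))) = ½·(0 + 490/9 − 98/3) = 98/9, so the B_2-coordinate is 2/9.
[B_1B_2M] = ½·(0·(7−(-49/9)) + (-8)·(-49/9−0) + (-70/9)·(0−7)) = ½·(0 + 392/9 + 490/9) = 49, so the B_3-coordinate is 1.

(-2/9, 2/9, 1)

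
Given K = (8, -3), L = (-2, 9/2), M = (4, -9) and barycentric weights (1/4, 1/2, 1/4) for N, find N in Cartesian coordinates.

N = (1/4)·K + (1/2)·L + (1/4)·M.
x-coordinate: (1/4)·8 + (1/2)·(-2) + (1/4)·4 = 2.
y-coordinate: (1/4)·(-3) + (1/2)·(9/2) + (1/4)·(-9) = -3/4.

(2, -3/4)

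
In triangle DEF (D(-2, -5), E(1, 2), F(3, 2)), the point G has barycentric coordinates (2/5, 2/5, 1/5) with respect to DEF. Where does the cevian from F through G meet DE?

Line FG meets DE where the F-coordinate vanishes; zeroing G's F-weight and renormalizing leaves D, E-weights 2/5 : 2/5 → (1/2, 1/2).
So H = (1/2)·D + (1/2)·E = (-1/2, -3/2).

(-1/2, -3/2)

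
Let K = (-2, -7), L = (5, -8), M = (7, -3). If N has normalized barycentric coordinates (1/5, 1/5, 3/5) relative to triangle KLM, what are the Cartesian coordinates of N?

(24/5, -24/5)

N = (1/5)·K + (1/5)·L + (3/5)·M.
x-coordinate: (1/5)·(-2) + (1/5)·5 + (3/5)·7 = 24/5.
y-coordinate: (1/5)·(-7) + (1/5)·(-8) + (3/5)·(-3) = -24/5.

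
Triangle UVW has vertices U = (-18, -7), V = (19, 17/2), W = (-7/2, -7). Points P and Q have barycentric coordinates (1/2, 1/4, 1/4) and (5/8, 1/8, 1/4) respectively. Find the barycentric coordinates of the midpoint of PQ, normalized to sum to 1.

(9/16, 3/16, 1/4)

Since both coordinate triples sum to 1, the midpoint's barycentrics are the componentwise average.
(1/2+5/8)/2 = 9/16; similarly 3/16 and 1/4.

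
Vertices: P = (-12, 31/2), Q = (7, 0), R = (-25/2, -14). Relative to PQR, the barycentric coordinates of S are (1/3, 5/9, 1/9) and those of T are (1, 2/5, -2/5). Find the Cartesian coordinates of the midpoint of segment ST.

(-57/20, 556/45)

Barycentric coordinates of the midpoint are the average: (2/3, 43/90, -13/90).
Converting: (2/3)·P + (43/90)·Q + (-13/90)·R = (-57/20, 556/45).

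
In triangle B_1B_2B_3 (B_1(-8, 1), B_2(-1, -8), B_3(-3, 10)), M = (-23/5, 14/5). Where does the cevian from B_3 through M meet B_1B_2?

Barycentric coordinates of M with respect to B_1B_2B_3: (2/5, 1/5, 2/5).
On side B_1B_2 the B_3-coordinate is zero; dropping M's B_3-weight 2/5 and renormalizing the remaining 2/5 : 1/5 gives weights 2/3, 1/3 on B_1, B_2.
N = (2/3)·(-8, 1) + (1/3)·(-1, -8) = (-17/3, -2).

(-17/3, -2)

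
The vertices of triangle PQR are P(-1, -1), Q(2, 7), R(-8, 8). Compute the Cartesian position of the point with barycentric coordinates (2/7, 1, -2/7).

(4, 31/7)

S = (2/7)·P + 1·Q + (-2/7)·R.
x-coordinate: (2/7)·(-1) + 1·2 + (-2/7)·(-8) = 4.
y-coordinate: (2/7)·(-1) + 1·7 + (-2/7)·8 = 31/7.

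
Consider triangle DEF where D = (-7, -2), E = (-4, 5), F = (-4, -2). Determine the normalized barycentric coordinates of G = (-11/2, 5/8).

(1/2, 3/8, 1/8)

Signed area of the reference triangle: [DEF] = ½·((-7)·(5−(-2)) + (-4)·(-2−(-2)) + (-4)·(-2−5)) = ½·(-49 + 0 + 28) = -21/2.
[GEF] = ½·((-11/2)·(5−(-2)) + (-4)·(-2−(5/8)) + (-4)·(5/8−5)) = ½·(-77/2 + 21/2 + 35/2) = -21/4, so the D-coordinate is (-21/4)/(-21/2) = 1/2.
[DGF] = ½·((-7)·(5/8−(-2)) + (-11/2)·(-2−(-2)) + (-4)·(-2−(5/8))) = ½·(-147/8 + 0 + 21/2) = -63/16, so the E-coordinate is 3/8.
[DEG] = ½·((-7)·(5−(5/8)) + (-4)·(5/8−(-2)) + (-11/2)·(-2−5)) = ½·(-245/8 − 21/2 + 77/2) = -21/16, so the F-coordinate is 1/8.
Check: 1/2 + 3/8 + 1/8 = 1.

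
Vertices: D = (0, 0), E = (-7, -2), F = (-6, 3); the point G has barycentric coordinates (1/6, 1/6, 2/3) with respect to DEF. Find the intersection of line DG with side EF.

Line DG meets EF where the D-coordinate vanishes; zeroing G's D-weight and renormalizing leaves E, F-weights 1/6 : 2/3 → (1/5, 4/5).
So H = (1/5)·E + (4/5)·F = (-31/5, 2).

(-31/5, 2)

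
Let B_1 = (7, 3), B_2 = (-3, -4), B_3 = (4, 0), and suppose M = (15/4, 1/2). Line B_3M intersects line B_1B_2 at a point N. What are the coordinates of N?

(11/3, 2/3)

Barycentric coordinates of M with respect to B_1B_2B_3: (1/2, 1/4, 1/4).
On side B_1B_2 the B_3-coordinate is zero; dropping M's B_3-weight 1/4 and renormalizing the remaining 1/2 : 1/4 gives weights 2/3, 1/3 on B_1, B_2.
N = (2/3)·(7, 3) + (1/3)·(-3, -4) = (11/3, 2/3).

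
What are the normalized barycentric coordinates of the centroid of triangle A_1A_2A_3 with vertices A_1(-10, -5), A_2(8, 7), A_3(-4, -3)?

(1/3, 1/3, 1/3)

The centroid is the average of the vertices, so each weight is 1/3.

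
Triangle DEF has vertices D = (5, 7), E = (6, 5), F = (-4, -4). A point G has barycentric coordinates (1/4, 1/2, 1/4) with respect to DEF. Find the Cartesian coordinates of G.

G = (1/4)·D + (1/2)·E + (1/4)·F.
x-coordinate: (1/4)·5 + (1/2)·6 + (1/4)·(-4) = 13/4.
y-coordinate: (1/4)·7 + (1/2)·5 + (1/4)·(-4) = 13/4.

(13/4, 13/4)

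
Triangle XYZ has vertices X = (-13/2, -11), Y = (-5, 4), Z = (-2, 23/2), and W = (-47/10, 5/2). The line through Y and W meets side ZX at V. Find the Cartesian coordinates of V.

(-17/4, 1/4)

Barycentric coordinates of W with respect to XYZ: (1/5, 3/5, 1/5).
On side ZX the Y-coordinate is zero; dropping W's Y-weight 3/5 and renormalizing the remaining 1/5 : 1/5 gives weights 1/2, 1/2 on Z, X.
V = (1/2)·(-2, 23/2) + (1/2)·(-13/2, -11) = (-17/4, 1/4).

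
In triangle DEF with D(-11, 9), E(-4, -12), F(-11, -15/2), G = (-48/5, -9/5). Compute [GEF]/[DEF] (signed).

[DEF] = ½·((-11)·(-12−(-15/2)) + (-4)·(-15/2−9) + (-11)·(9−(-12))) = ½·(99/2 + 66 − 231) = -231/4.
[GEF] = ½·((-48/5)·(-12−(-15/2)) + (-4)·(-15/2−(-9/5)) + (-11)·(-9/5−(-12))) = ½·(216/5 + 114/5 − 561/5) = -231/10, so the ratio is (-231/10)/(-231/4) = 2/5.

2/5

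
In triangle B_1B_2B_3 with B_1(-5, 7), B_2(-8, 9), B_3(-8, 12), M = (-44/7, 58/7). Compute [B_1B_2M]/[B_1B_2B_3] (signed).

[B_1B_2B_3] = ½·((-5)·(9−12) + (-8)·(12−7) + (-8)·(7−9)) = ½·(15 − 40 + 16) = -9/2.
[B_1B_2M] = ½·((-5)·(9−(58/7)) + (-8)·(58/7−7) + (-44/7)·(7−9)) = ½·(-25/7 − 72/7 + 88/7) = -9/14, so the ratio is (-9/14)/(-9/2) = 1/7.

1/7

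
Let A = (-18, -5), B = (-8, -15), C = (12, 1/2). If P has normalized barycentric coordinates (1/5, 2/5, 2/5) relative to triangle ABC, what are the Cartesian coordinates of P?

(-2, -34/5)

P = (1/5)·A + (2/5)·B + (2/5)·C.
x-coordinate: (1/5)·(-18) + (2/5)·(-8) + (2/5)·12 = -2.
y-coordinate: (1/5)·(-5) + (2/5)·(-15) + (2/5)·(1/2) = -34/5.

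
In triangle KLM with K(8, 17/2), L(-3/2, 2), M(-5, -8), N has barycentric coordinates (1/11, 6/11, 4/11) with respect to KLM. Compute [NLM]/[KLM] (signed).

The signed ratio [NLM]/[KLM] equals the barycentric coordinate of N at vertex K, which is 1/11.

1/11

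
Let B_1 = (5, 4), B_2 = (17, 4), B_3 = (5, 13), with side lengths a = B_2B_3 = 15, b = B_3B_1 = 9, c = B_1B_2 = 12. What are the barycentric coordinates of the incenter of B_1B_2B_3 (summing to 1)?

(5/12, 1/4, 1/3)

The incenter has barycentric coordinates proportional to the opposite side lengths: (15 : 9 : 12).
Normalizing by 15+9+12 = 36 gives (5/12, 1/4, 1/3).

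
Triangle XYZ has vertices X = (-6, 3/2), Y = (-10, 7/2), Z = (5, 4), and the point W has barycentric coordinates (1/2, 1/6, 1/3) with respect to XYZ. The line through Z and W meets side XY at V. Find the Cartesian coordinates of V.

Line ZW meets XY where the Z-coordinate vanishes; zeroing W's Z-weight and renormalizing leaves X, Y-weights 1/2 : 1/6 → (3/4, 1/4).
So V = (3/4)·X + (1/4)·Y = (-7, 2).

(-7, 2)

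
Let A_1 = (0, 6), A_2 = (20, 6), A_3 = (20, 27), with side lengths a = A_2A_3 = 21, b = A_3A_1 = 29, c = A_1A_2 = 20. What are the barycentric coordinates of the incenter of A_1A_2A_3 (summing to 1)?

The incenter has barycentric coordinates proportional to the opposite side lengths: (21 : 29 : 20).
Normalizing by 21+29+20 = 70 gives (3/10, 29/70, 2/7).

(3/10, 29/70, 2/7)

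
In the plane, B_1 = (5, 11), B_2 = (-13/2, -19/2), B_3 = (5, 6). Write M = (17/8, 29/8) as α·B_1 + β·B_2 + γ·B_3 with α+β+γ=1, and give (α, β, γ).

(3/10, 1/4, 9/20)

Signed area of the reference triangle: [B_1B_2B_3] = ½·(5·(-19/2−6) + (-13/2)·(6−11) + 5·(11−(-19/2))) = ½·(-155/2 + 65/2 + 205/2) = 115/4.
[MB_2B_3] = ½·((17/8)·(-19/2−6) + (-13/2)·(6−(29/8)) + 5·(29/8−(-19/2))) = ½·(-527/16 − 247/16 + 525/8) = 69/8, so the B_1-coordinate is (69/8)/(115/4) = 3/10.
[B_1MB_3] = ½·(5·(29/8−6) + (17/8)·(6−11) + 5·(11−(29/8))) = ½·(-95/8 − 85/8 + 295/8) = 115/16, so the B_2-coordinate is 1/4.
[B_1B_2M] = ½·(5·(-19/2−(29/8)) + (-13/2)·(29/8−11) + (17/8)·(11−(-19/2))) = ½·(-525/8 + 767/16 + 697/16) = 207/16, so the B_3-coordinate is 9/20.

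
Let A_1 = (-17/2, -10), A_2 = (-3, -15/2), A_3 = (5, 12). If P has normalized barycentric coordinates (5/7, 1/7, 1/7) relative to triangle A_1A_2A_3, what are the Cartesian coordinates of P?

(-81/14, -13/2)

P = (5/7)·A_1 + (1/7)·A_2 + (1/7)·A_3.
x-coordinate: (5/7)·(-17/2) + (1/7)·(-3) + (1/7)·5 = -81/14.
y-coordinate: (5/7)·(-10) + (1/7)·(-15/2) + (1/7)·12 = -13/2.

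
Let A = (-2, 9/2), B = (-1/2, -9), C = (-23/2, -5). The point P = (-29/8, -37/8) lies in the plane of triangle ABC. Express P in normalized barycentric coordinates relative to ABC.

Signed area of the reference triangle: [ABC] = ½·((-2)·(-9−(-5)) + (-1/2)·(-5−(9/2)) + (-23/2)·(9/2−(-9))) = ½·(8 + 19/4 − 621/4) = -285/4.
[PBC] = ½·((-29/8)·(-9−(-5)) + (-1/2)·(-5−(-37/8)) + (-23/2)·(-37/8−(-9))) = ½·(29/2 + 3/16 − 805/16) = -285/16, so the A-coordinate is (-285/16)/(-285/4) = 1/4.
[APC] = ½·((-2)·(-37/8−(-5)) + (-29/8)·(-5−(9/2)) + (-23/2)·(9/2−(-37/8))) = ½·(-3/4 + 551/16 − 1679/16) = -285/8, so the B-coordinate is 1/2.
[ABP] = ½·((-2)·(-9−(-37/8)) + (-1/2)·(-37/8−(9/2)) + (-29/8)·(9/2−(-9))) = ½·(35/4 + 73/16 − 783/16) = -285/16, so the C-coordinate is 1/4.

(1/4, 1/2, 1/4)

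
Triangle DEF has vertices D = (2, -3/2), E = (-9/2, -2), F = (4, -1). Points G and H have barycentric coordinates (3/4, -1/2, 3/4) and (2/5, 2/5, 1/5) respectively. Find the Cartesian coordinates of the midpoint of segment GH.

Barycentric coordinates of the midpoint are the average: (23/40, -1/20, 19/40).
Converting: (23/40)·D + (-1/20)·E + (19/40)·F = (131/40, -99/80).

(131/40, -99/80)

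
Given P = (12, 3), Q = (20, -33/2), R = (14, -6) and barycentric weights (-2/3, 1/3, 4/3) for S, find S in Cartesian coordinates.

(52/3, -31/2)

S = (-2/3)·P + (1/3)·Q + (4/3)·R.
x-coordinate: (-2/3)·12 + (1/3)·20 + (4/3)·14 = 52/3.
y-coordinate: (-2/3)·3 + (1/3)·(-33/2) + (4/3)·(-6) = -31/2.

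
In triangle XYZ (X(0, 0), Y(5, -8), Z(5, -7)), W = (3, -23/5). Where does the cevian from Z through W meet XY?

(5/2, -4)

Barycentric coordinates of W with respect to XYZ: (2/5, 2/5, 1/5).
On side XY the Z-coordinate is zero; dropping W's Z-weight 1/5 and renormalizing the remaining 2/5 : 2/5 gives weights 1/2, 1/2 on X, Y.
V = (1/2)·(0, 0) + (1/2)·(5, -8) = (5/2, -4).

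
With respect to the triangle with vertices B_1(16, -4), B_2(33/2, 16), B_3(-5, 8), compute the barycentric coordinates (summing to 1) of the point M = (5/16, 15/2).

(1/8, 1/8, 3/4)

Signed area of the reference triangle: [B_1B_2B_3] = ½·(16·(16−8) + (33/2)·(8−(-4)) + (-5)·(-4−16)) = ½·(128 + 198 + 100) = 213.
[MB_2B_3] = ½·((5/16)·(16−8) + (33/2)·(8−(15/2)) + (-5)·(15/2−16)) = ½·(5/2 + 33/4 + 85/2) = 213/8, so the B_1-coordinate is (213/8)/213 = 1/8.
[B_1MB_3] = ½·(16·(15/2−8) + (5/16)·(8−(-4)) + (-5)·(-4−(15/2))) = ½·(-8 + 15/4 + 115/2) = 213/8, so the B_2-coordinate is 1/8.
[B_1B_2M] = ½·(16·(16−(15/2)) + (33/2)·(15/2−(-4)) + (5/16)·(-4−16)) = ½·(136 + 759/4 − 25/4) = 639/4, so the B_3-coordinate is 3/4.
Check: 1/8 + 1/8 + 3/4 = 1.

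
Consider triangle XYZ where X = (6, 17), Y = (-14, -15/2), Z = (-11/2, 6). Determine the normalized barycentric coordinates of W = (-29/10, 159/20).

Signed area of the reference triangle: [XYZ] = ½·(6·(-15/2−6) + (-14)·(6−17) + (-11/2)·(17−(-15/2))) = ½·(-81 + 154 − 539/4) = -247/8.
[WYZ] = ½·((-29/10)·(-15/2−6) + (-14)·(6−(159/20)) + (-11/2)·(159/20−(-15/2))) = ½·(783/20 + 273/10 − 3399/40) = -741/80, so the X-coordinate is (-741/80)/(-247/8) = 3/10.
[XWZ] = ½·(6·(159/20−6) + (-29/10)·(6−17) + (-11/2)·(17−(159/20))) = ½·(117/10 + 319/10 − 1991/40) = -247/80, so the Y-coordinate is 1/10.
[XYW] = ½·(6·(-15/2−(159/20)) + (-14)·(159/20−17) + (-29/10)·(17−(-15/2))) = ½·(-927/10 + 1267/10 − 1421/20) = -741/40, so the Z-coordinate is 3/5.
Check: 3/10 + 1/10 + 3/5 = 1.

(3/10, 1/10, 3/5)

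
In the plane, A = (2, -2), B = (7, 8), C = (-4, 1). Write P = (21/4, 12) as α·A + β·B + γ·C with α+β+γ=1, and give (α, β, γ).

(-3/4, 5/4, 1/2)

Signed area of the reference triangle: [ABC] = ½·(2·(8−1) + 7·(1−(-2)) + (-4)·(-2−8)) = ½·(14 + 21 + 40) = 75/2.
[PBC] = ½·((21/4)·(8−1) + 7·(1−12) + (-4)·(12−8)) = ½·(147/4 − 77 − 16) = -225/8, so the A-coordinate is (-225/8)/(75/2) = -3/4.
[APC] = ½·(2·(12−1) + (21/4)·(1−(-2)) + (-4)·(-2−12)) = ½·(22 + 63/4 + 56) = 375/8, so the B-coordinate is 5/4.
[ABP] = ½·(2·(8−12) + 7·(12−(-2)) + (21/4)·(-2−8)) = ½·(-8 + 98 − 105/2) = 75/4, so the C-coordinate is 1/2.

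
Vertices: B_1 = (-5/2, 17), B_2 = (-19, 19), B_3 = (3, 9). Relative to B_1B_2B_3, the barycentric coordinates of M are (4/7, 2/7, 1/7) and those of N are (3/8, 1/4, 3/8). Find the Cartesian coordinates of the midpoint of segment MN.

(-1231/224, 433/28)

Barycentric coordinates of the midpoint are the average: (53/112, 15/56, 29/112).
Converting: (53/112)·B_1 + (15/56)·B_2 + (29/112)·B_3 = (-1231/224, 433/28).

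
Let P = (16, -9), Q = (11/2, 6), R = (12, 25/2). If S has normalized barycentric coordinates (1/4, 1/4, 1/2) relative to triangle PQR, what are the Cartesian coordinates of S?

S = (1/4)·P + (1/4)·Q + (1/2)·R.
x-coordinate: (1/4)·16 + (1/4)·(11/2) + (1/2)·12 = 91/8.
y-coordinate: (1/4)·(-9) + (1/4)·6 + (1/2)·(25/2) = 11/2.

(91/8, 11/2)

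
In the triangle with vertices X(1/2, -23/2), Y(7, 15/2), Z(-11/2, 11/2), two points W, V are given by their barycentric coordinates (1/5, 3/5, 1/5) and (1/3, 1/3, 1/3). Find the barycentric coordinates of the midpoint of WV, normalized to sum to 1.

Since both coordinate triples sum to 1, the midpoint's barycentrics are the componentwise average.
(1/5+1/3)/2 = 4/15; similarly 7/15 and 4/15.

(4/15, 7/15, 4/15)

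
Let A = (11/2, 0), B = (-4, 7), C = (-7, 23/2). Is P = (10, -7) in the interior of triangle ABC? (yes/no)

no

Barycentric coordinates of P: (28/29, 143/87, -140/87).
The three coordinates are positive, positive, negative; a point is interior exactly when all three are positive.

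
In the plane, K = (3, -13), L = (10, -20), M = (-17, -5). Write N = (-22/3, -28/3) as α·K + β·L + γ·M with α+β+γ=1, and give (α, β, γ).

(1/3, 1/9, 5/9)

Signed area of the reference triangle: [KLM] = ½·(3·(-20−(-5)) + 10·(-5−(-13)) + (-17)·(-13−(-20))) = ½·(-45 + 80 − 119) = -42.
[NLM] = ½·((-22/3)·(-20−(-5)) + 10·(-5−(-28/3)) + (-17)·(-28/3−(-20))) = ½·(110 + 130/3 − 544/3) = -14, so the K-coordinate is (-14)/(-42) = 1/3.
[KNM] = ½·(3·(-28/3−(-5)) + (-22/3)·(-5−(-13)) + (-17)·(-13−(-28/3))) = ½·(-13 − 176/3 + 187/3) = -14/3, so the L-coordinate is 1/9.
[KLN] = ½·(3·(-20−(-28/3)) + 10·(-28/3−(-13)) + (-22/3)·(-13−(-20))) = ½·(-32 + 110/3 − 154/3) = -70/3, so the M-coordinate is 5/9.
Check: 1/3 + 1/9 + 5/9 = 1.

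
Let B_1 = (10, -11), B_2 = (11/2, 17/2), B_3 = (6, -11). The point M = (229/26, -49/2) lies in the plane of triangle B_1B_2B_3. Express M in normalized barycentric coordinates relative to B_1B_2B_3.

Signed area of the reference triangle: [B_1B_2B_3] = ½·(10·(17/2−(-11)) + (11/2)·(-11−(-11)) + 6·(-11−(17/2))) = ½·(195 + 0 − 117) = 39.
[MB_2B_3] = ½·((229/26)·(17/2−(-11)) + (11/2)·(-11−(-49/2)) + 6·(-49/2−(17/2))) = ½·(687/4 + 297/4 − 198) = 24, so the B_1-coordinate is 24/39 = 8/13.
[B_1MB_3] = ½·(10·(-49/2−(-11)) + (229/26)·(-11−(-11)) + 6·(-11−(-49/2))) = ½·(-135 + 0 + 81) = -27, so the B_2-coordinate is -9/13.
[B_1B_2M] = ½·(10·(17/2−(-49/2)) + (11/2)·(-49/2−(-11)) + (229/26)·(-11−(17/2))) = ½·(330 − 297/4 − 687/4) = 42, so the B_3-coordinate is 14/13.
Check: 8/13 − 9/13 + 14/13 = 1.

(8/13, -9/13, 14/13)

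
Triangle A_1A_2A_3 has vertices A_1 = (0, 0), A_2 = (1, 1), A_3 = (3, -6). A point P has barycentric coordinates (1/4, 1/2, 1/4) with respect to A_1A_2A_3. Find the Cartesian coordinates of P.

P = (1/4)·A_1 + (1/2)·A_2 + (1/4)·A_3.
x-coordinate: (1/4)·0 + (1/2)·1 + (1/4)·3 = 5/4.
y-coordinate: (1/4)·0 + (1/2)·1 + (1/4)·(-6) = -1.

(5/4, -1)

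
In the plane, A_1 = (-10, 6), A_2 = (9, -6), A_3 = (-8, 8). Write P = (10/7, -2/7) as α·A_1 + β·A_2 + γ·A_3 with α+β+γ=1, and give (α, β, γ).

(1/7, 4/7, 2/7)

Signed area of the reference triangle: [A_1A_2A_3] = ½·((-10)·(-6−8) + 9·(8−6) + (-8)·(6−(-6))) = ½·(140 + 18 − 96) = 31.
[PA_2A_3] = ½·((10/7)·(-6−8) + 9·(8−(-2/7)) + (-8)·(-2/7−(-6))) = ½·(-20 + 522/7 − 320/7) = 31/7, so the A_1-coordinate is (31/7)/31 = 1/7.
[A_1PA_3] = ½·((-10)·(-2/7−8) + (10/7)·(8−6) + (-8)·(6−(-2/7))) = ½·(580/7 + 20/7 − 352/7) = 124/7, so the A_2-coordinate is 4/7.
[A_1A_2P] = ½·((-10)·(-6−(-2/7)) + 9·(-2/7−6) + (10/7)·(6−(-6))) = ½·(400/7 − 396/7 + 120/7) = 62/7, so the A_3-coordinate is 2/7.
Check: 1/7 + 4/7 + 2/7 = 1.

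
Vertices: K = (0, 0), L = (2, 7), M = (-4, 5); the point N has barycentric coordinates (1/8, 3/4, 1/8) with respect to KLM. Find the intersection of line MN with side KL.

Line MN meets KL where the M-coordinate vanishes; zeroing N's M-weight and renormalizing leaves K, L-weights 1/8 : 3/4 → (1/7, 6/7).
So J = (1/7)·K + (6/7)·L = (12/7, 6).

(12/7, 6)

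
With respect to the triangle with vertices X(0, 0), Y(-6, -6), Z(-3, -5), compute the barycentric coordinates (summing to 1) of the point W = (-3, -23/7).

(3/7, 3/7, 1/7)

Signed area of the reference triangle: [XYZ] = ½·(0·(-6−(-5)) + (-6)·(-5−0) + (-3)·(0−(-6))) = ½·(0 + 30 − 18) = 6.
[WYZ] = ½·((-3)·(-6−(-5)) + (-6)·(-5−(-23/7)) + (-3)·(-23/7−(-6))) = ½·(3 + 72/7 − 57/7) = 18/7, so the X-coordinate is (18/7)/6 = 3/7.
[XWZ] = ½·(0·(-23/7−(-5)) + (-3)·(-5−0) + (-3)·(0−(-23/7))) = ½·(0 + 15 − 69/7) = 18/7, so the Y-coordinate is 3/7.
[XYW] = ½·(0·(-6−(-23/7)) + (-6)·(-23/7−0) + (-3)·(0−(-6))) = ½·(0 + 138/7 − 18) = 6/7, so the Z-coordinate is 1/7.
Check: 3/7 + 3/7 + 1/7 = 1.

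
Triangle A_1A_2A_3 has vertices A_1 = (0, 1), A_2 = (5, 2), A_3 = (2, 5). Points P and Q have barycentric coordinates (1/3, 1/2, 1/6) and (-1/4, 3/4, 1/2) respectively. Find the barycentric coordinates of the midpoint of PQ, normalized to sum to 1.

Since both coordinate triples sum to 1, the midpoint's barycentrics are the componentwise average.
(1/3+-1/4)/2 = 1/24; similarly 5/8 and 1/3.

(1/24, 5/8, 1/3)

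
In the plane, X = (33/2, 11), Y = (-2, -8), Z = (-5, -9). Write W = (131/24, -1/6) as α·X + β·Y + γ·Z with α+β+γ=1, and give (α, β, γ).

Signed area of the reference triangle: [XYZ] = ½·((33/2)·(-8−(-9)) + (-2)·(-9−11) + (-5)·(11−(-8))) = ½·(33/2 + 40 − 95) = -77/4.
[WYZ] = ½·((131/24)·(-8−(-9)) + (-2)·(-9−(-1/6)) + (-5)·(-1/6−(-8))) = ½·(131/24 + 53/3 − 235/6) = -385/48, so the X-coordinate is (-385/48)/(-77/4) = 5/12.
[XWZ] = ½·((33/2)·(-1/6−(-9)) + (131/24)·(-9−11) + (-5)·(11−(-1/6))) = ½·(583/4 − 655/6 − 335/6) = -77/8, so the Y-coordinate is 1/2.
[XYW] = ½·((33/2)·(-8−(-1/6)) + (-2)·(-1/6−11) + (131/24)·(11−(-8))) = ½·(-517/4 + 67/3 + 2489/24) = -77/48, so the Z-coordinate is 1/12.
Check: 5/12 + 1/2 + 1/12 = 1.

(5/12, 1/2, 1/12)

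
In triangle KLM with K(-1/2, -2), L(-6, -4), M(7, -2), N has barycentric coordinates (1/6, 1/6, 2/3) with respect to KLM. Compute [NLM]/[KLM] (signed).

1/6

The signed ratio [NLM]/[KLM] equals the barycentric coordinate of N at vertex K, which is 1/6.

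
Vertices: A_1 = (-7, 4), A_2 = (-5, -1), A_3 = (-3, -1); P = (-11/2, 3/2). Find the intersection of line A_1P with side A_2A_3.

Barycentric coordinates of P with respect to A_1A_2A_3: (1/2, 1/4, 1/4).
On side A_2A_3 the A_1-coordinate is zero; dropping P's A_1-weight 1/2 and renormalizing the remaining 1/4 : 1/4 gives weights 1/2, 1/2 on A_2, A_3.
Q = (1/2)·(-5, -1) + (1/2)·(-3, -1) = (-4, -1).

(-4, -1)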